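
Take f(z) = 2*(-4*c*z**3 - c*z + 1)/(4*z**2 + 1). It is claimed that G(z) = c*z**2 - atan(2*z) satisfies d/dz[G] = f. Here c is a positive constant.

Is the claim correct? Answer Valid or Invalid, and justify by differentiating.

d/dz[G] = (8*c*z**3 + 2*c*z - 2)/(4*z**2 + 1)
d/dz[G] - f(z) = (16*c*z**3 + 4*c*z - 4)/(4*z**2 + 1) != 0.

Invalid: d/dz[G] - f = (16*c*z**3 + 4*c*z - 4)/(4*z**2 + 1), which is not 0.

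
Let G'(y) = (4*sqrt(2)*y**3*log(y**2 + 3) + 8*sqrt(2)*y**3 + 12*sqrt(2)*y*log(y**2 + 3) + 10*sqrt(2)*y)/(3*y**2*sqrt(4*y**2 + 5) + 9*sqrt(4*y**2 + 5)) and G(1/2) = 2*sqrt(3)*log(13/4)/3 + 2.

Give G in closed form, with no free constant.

G'(y) has the shape u'v + uv' for u = 2*sqrt(2*y**2 + 5/2)/3 and v = log(y**2 + 3) — it is the derivative of the product u*v.
A general antiderivative is 2*sqrt(2*y**2 + 5/2)*log(y**2 + 3)/3 + C.
The condition gives C = 2*sqrt(3)*log(13/4)/3 + 2 - (2*sqrt(3)*log(13/4)/3) = 2.
So G(y) = 2*sqrt(2*y**2 + 5/2)*log(y**2 + 3)/3 + 2.
Check: d/dy[2*sqrt(2*y**2 + 5/2)*log(y**2 + 3)/3 + 2] = (8*y**3*log(y**2 + 3) + 16*y**3 + 24*y*log(y**2 + 3) + 20*y)/(3*sqrt(2)*y**2*sqrt(4*y**2 + 5) + 9*sqrt(2)*sqrt(4*y**2 + 5)), which equals G'(y).

G(y) = 2*sqrt(2*y**2 + 5/2)*log(y**2 + 3)/3 + 2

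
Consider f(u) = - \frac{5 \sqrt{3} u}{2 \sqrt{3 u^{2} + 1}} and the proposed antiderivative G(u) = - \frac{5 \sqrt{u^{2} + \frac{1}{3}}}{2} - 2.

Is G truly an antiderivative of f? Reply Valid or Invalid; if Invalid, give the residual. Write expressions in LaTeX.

Valid: G'(u) = f(u).

d/du[G] = - \frac{5 \sqrt{3} u}{2 \sqrt{3 u^{2} + 1}}
This equals f(u) exactly, so the claim holds.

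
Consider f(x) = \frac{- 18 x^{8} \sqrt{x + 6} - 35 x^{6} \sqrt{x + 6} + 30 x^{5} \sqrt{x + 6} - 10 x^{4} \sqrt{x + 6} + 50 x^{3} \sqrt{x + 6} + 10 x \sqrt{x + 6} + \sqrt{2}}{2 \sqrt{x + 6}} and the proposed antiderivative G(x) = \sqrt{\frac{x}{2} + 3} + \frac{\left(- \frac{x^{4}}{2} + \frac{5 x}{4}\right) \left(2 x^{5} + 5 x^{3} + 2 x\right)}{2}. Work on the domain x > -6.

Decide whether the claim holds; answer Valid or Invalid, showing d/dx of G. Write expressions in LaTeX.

d/dx[G] = \frac{- 18 x^{8} \sqrt{x + 6} - 35 x^{6} \sqrt{x + 6} + 30 x^{5} \sqrt{x + 6} - 10 x^{4} \sqrt{x + 6} + 50 x^{3} \sqrt{x + 6} + 10 x \sqrt{x + 6} + \sqrt{2}}{4 \sqrt{x + 6}}
d/dx[G] - f(x) = \frac{18 x^{8} \sqrt{x + 6} + 35 x^{6} \sqrt{x + 6} - 30 x^{5} \sqrt{x + 6} + 10 x^{4} \sqrt{x + 6} - 50 x^{3} \sqrt{x + 6} - 10 x \sqrt{x + 6} - \sqrt{2}}{4 \sqrt{x + 6}} != 0.

Invalid: d/dx[G] - f = \frac{18 x^{8} \sqrt{x + 6} + 35 x^{6} \sqrt{x + 6} - 30 x^{5} \sqrt{x + 6} + 10 x^{4} \sqrt{x + 6} - 50 x^{3} \sqrt{x + 6} - 10 x \sqrt{x + 6} - \sqrt{2}}{4 \sqrt{x + 6}}, which is not 0.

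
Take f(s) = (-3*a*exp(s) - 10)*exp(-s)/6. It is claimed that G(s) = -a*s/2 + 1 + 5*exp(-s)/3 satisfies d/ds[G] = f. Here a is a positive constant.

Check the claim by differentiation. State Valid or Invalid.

Valid: G'(s) = f(s).

d/ds[G] = (-3*a*exp(s) - 10)*exp(-s)/6
This equals f(s) exactly, so the claim holds.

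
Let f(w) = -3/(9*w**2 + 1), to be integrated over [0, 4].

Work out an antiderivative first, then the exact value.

For F(w) to be correct the identity F'(w) - f(w) = 0 must hold.
F(w) = -atan(3*w) is an antiderivative of f.
Check: d/dw[-atan(3*w)] = -3/(9*w**2 + 1) = f(w).
F(4) = -atan(12); F(0) = 0.
Integral = F(4) - F(0) = -atan(12).

Antiderivative: F(w) = -atan(3*w); value = -atan(12)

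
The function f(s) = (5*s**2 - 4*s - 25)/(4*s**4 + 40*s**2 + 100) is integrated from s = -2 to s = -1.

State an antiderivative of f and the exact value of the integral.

f has the shape u'v + uv' for u = 1/(s**2 + 5) and v = 1/2 - 5*s/4 — it is the derivative of the product u*v.
F(s) = -(5*s - 2)/(4*(s**2 + 5)) is an antiderivative of f.
Check: d/ds[-(5*s - 2)/(4*(s**2 + 5))] = (5*s**2 - 4*s - 25)/(4*s**4 + 40*s**2 + 100) = f(s).
F(-1) = 7/24; F(-2) = 1/3.
Integral = F(-1) - F(-2) = -1/24.

Antiderivative: F(s) = -(5*s - 2)/(4*(s**2 + 5)); value = -1/24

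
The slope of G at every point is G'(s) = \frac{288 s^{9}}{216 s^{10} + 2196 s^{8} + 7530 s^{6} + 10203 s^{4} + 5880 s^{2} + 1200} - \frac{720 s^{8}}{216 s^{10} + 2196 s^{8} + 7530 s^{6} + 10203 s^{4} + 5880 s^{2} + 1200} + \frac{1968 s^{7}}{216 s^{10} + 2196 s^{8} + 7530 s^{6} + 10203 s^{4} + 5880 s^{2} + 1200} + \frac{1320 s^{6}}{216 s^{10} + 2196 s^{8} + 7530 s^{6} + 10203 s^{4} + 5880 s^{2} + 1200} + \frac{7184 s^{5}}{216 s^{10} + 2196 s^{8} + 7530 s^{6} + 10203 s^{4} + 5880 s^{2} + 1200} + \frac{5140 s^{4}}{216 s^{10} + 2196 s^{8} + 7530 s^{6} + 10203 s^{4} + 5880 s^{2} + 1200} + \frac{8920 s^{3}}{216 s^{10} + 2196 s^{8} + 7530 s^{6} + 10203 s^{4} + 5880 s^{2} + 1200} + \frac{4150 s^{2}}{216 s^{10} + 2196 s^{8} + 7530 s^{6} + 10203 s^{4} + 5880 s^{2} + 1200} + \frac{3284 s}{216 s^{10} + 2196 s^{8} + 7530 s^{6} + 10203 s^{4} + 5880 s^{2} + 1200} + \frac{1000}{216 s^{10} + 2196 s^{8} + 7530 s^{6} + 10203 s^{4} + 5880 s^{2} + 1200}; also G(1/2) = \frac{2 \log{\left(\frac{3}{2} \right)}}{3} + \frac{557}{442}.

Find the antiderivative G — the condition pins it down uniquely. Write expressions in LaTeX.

G(s) = \frac{- 4 s^{2} + 4 \left(5 s + 3\right) \left(6 s^{2} + 5\right) + 4 \left(s^{2} + 4\right) \left(6 s^{2} + 5\right) \log{\left(2 s^{2} + 1 \right)} + 3 \left(s^{2} + 4\right) \left(6 s^{2} + 5\right) - 16}{6 \left(s^{2} + 4\right) \left(6 s^{2} + 5\right)}

Integrate term by term and add the pieces.
A general antiderivative is \frac{\frac{5 s}{3} + 1}{\frac{s^{2}}{2} + 2} + \frac{2 \log{\left(2 s^{2} + 1 \right)}}{3} - \frac{1}{3 \left(3 s^{2} + \frac{5}{2}\right)} + C.
The condition gives C = \frac{2 \log{\left(\frac{3}{2} \right)}}{3} + \frac{557}{442} - (\frac{2 \log{\left(\frac{3}{2} \right)}}{3} + \frac{168}{221}) = \frac{1}{2}.
So G(s) = \frac{- 4 s^{2} + 4 \left(5 s + 3\right) \left(6 s^{2} + 5\right) + 4 \left(s^{2} + 4\right) \left(6 s^{2} + 5\right) \log{\left(2 s^{2} + 1 \right)} + 3 \left(s^{2} + 4\right) \left(6 s^{2} + 5\right) - 16}{6 \left(s^{2} + 4\right) \left(6 s^{2} + 5\right)}.
Check: d/ds[\frac{- 4 s^{2} + 4 \left(5 s + 3\right) \left(6 s^{2} + 5\right) + 4 \left(s^{2} + 4\right) \left(6 s^{2} + 5\right) \log{\left(2 s^{2} + 1 \right)} + 3 \left(s^{2} + 4\right) \left(6 s^{2} + 5\right) - 16}{6 \left(s^{2} + 4\right) \left(6 s^{2} + 5\right)}] = \frac{288 s^{9} - 720 s^{8} + 1968 s^{7} + 1320 s^{6} + 7184 s^{5} + 5140 s^{4} + 8920 s^{3} + 4150 s^{2} + 3284 s + 1000}{216 s^{10} + 2196 s^{8} + 7530 s^{6} + 10203 s^{4} + 5880 s^{2} + 1200}, which equals G'(s).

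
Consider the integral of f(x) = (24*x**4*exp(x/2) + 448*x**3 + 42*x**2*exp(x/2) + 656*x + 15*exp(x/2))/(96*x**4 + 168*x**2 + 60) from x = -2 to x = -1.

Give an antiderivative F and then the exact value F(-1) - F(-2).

Antiderivative: F(x) = (3*exp(x/2) + 18*log(4*x**2 + 2) - 4*log(4*x**2 + 5))/6; value = -3*log(18) - 2*log(9)/3 - exp(-1)/2 + exp(-1/2)/2 + 2*log(21)/3 + 3*log(6)

Differentiate the proposed F(x) back; it has to land on f(x) exactly.
F(x) = (3*exp(x/2) + 18*log(4*x**2 + 2) - 4*log(4*x**2 + 5))/6 is an antiderivative of f.
Check: d/dx[(3*exp(x/2) + 18*log(4*x**2 + 2) - 4*log(4*x**2 + 5))/6] = (24*x**4*exp(x/2) + 448*x**3 + 42*x**2*exp(x/2) + 656*x + 15*exp(x/2))/(96*x**4 + 168*x**2 + 60) = f(x).
F(-1) = -2*log(9)/3 + exp(-1/2)/2 + 3*log(6); F(-2) = -2*log(21)/3 + exp(-1)/2 + 3*log(18).
Integral = F(-1) - F(-2) = -3*log(18) - 2*log(9)/3 - exp(-1)/2 + exp(-1/2)/2 + 2*log(21)/3 + 3*log(6).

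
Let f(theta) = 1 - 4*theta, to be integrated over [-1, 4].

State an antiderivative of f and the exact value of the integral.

A candidate is checked by its d/dtheta: the result must match f(theta).
F(theta) = -(6*theta**2 - 3*theta - 4)/3 is an antiderivative of f.
Check: d/dtheta[-(6*theta**2 - 3*theta - 4)/3] = 1 - 4*theta = f(theta).
F(4) = -80/3; F(-1) = -5/3.
Integral = F(4) - F(-1) = -25.

Antiderivative: F(theta) = -(6*theta**2 - 3*theta - 4)/3; value = -25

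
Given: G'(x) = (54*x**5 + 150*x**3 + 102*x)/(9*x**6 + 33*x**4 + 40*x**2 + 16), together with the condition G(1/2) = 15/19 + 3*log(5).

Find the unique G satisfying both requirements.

The proposed G(x) is checked by its d/dx: the result must match the given G'(x).
A general antiderivative is 3*log(4*x**2 + 4) - 1/(2*(3*x**2/2 + 2)) + C.
The condition gives C = 15/19 + 3*log(5) - (-4/19 + 3*log(5)) = 1.
So G(x) = 3*(3*x**2*log(4*x**2 + 4) + x**2 + 4*log(4*x**2 + 4) + 1)/(3*x**2 + 4).
Check: d/dx[3*(3*x**2*log(4*x**2 + 4) + x**2 + 4*log(4*x**2 + 4) + 1)/(3*x**2 + 4)] = (54*x**5 + 150*x**3 + 102*x)/(9*x**6 + 33*x**4 + 40*x**2 + 16) = G'(x).

G(x) = 3*(3*x**2*log(4*x**2 + 4) + x**2 + 4*log(4*x**2 + 4) + 1)/(3*x**2 + 4)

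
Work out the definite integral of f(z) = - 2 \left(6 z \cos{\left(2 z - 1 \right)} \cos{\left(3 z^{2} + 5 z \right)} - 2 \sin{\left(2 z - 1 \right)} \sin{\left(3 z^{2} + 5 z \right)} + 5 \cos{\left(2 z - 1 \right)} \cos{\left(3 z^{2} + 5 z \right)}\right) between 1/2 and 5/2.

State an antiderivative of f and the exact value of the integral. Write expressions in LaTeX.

Antiderivative: F(z) = - 2 \sin{\left(3 z^{2} + 5 z \right)} \cos{\left(2 z - 1 \right)}; value = 2 \sin{\left(\frac{13}{4} \right)} - 2 \sin{\left(\frac{125}{4} \right)} \cos{\left(4 \right)}

f has the shape u'v + uv' for u = - 2 \cos{\left(2 z - 1 \right)} and v = \sin{\left(3 z^{2} + 5 z \right)} — it is the derivative of the product u*v.
F(z) = - 2 \sin{\left(3 z^{2} + 5 z \right)} \cos{\left(2 z - 1 \right)} is an antiderivative of f.
Check: d/dz[- 2 \sin{\left(3 z^{2} + 5 z \right)} \cos{\left(2 z - 1 \right)}] = - 12 z \cos{\left(2 z - 1 \right)} \cos{\left(3 z^{2} + 5 z \right)} + 4 \sin{\left(2 z - 1 \right)} \sin{\left(3 z^{2} + 5 z \right)} - 10 \cos{\left(2 z - 1 \right)} \cos{\left(3 z^{2} + 5 z \right)}, which equals f(z).
F(5/2) = - 2 \sin{\left(\frac{125}{4} \right)} \cos{\left(4 \right)}; F(1/2) = - 2 \sin{\left(\frac{13}{4} \right)}.
Integral = F(5/2) - F(1/2) = 2 \sin{\left(\frac{13}{4} \right)} - 2 \sin{\left(\frac{125}{4} \right)} \cos{\left(4 \right)}.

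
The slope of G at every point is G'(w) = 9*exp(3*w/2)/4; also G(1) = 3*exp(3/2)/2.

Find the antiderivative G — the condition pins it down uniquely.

G(w) = 3*exp(3*w/2)/2

Since d/dw undoes antidifferentiation here, G(w) must give back the stated G'(w).
A general antiderivative is 3*exp(3*w/2)/2 + C.
The condition gives C = 3*exp(3/2)/2 - (3*exp(3/2)/2) = 0.
So G(w) = 3*exp(3*w/2)/2.
Check: d/dw[3*exp(3*w/2)/2] = 9*exp(3*w/2)/4 = G'(w).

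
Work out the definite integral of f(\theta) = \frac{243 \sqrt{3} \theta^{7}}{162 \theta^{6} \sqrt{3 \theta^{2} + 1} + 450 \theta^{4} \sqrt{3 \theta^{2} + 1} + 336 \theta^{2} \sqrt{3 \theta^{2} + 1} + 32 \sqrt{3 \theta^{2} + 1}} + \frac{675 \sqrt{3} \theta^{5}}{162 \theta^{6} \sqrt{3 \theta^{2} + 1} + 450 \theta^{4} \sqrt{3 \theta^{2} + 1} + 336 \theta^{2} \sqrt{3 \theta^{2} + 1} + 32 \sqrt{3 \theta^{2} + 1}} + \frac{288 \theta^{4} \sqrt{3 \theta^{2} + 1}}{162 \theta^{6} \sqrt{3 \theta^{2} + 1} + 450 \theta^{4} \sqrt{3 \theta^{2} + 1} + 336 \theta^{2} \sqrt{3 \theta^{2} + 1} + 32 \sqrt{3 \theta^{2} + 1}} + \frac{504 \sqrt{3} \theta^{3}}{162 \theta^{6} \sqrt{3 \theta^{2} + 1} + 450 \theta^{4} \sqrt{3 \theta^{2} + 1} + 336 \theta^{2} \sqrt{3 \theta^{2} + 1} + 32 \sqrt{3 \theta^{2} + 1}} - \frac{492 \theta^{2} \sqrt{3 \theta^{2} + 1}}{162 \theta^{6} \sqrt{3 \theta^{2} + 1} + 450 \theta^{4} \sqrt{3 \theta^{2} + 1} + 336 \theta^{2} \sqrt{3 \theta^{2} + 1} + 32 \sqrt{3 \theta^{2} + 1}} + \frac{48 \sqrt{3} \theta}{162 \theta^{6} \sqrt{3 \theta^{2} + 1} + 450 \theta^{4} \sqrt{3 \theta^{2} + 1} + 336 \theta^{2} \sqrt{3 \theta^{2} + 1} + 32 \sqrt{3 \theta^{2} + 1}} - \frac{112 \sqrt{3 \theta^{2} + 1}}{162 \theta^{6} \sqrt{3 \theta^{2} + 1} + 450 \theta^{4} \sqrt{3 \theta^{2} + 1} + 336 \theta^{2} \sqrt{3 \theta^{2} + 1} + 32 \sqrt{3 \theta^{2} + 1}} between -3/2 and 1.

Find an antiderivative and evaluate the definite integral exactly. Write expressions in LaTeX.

Antiderivative: F(\theta) = \frac{27 \theta^{2} \sqrt{3 \theta^{2} + 1} - 12 \sqrt{3} \theta^{2} \operatorname{atan}{\left(3 \theta \right)} - 36 \sqrt{3} \theta + 36 \sqrt{3 \theta^{2} + 1} - 16 \sqrt{3} \operatorname{atan}{\left(3 \theta \right)}}{18 \sqrt{3} \theta^{2} + 24 \sqrt{3}}; value = - \frac{\sqrt{93}}{4} - \frac{510}{301} - \frac{2 \operatorname{atan}{\left(\frac{9}{2} \right)}}{3} - \frac{2 \operatorname{atan}{\left(3 \right)}}{3} + \sqrt{3}

Integrate term by term and add the pieces.
F(\theta) = \frac{27 \theta^{2} \sqrt{3 \theta^{2} + 1} - 12 \sqrt{3} \theta^{2} \operatorname{atan}{\left(3 \theta \right)} - 36 \sqrt{3} \theta + 36 \sqrt{3 \theta^{2} + 1} - 16 \sqrt{3} \operatorname{atan}{\left(3 \theta \right)}}{18 \sqrt{3} \theta^{2} + 24 \sqrt{3}} is an antiderivative of f.
Check: d/d\theta[\frac{27 \theta^{2} \sqrt{3 \theta^{2} + 1} - 12 \sqrt{3} \theta^{2} \operatorname{atan}{\left(3 \theta \right)} - 36 \sqrt{3} \theta + 36 \sqrt{3 \theta^{2} + 1} - 16 \sqrt{3} \operatorname{atan}{\left(3 \theta \right)}}{18 \sqrt{3} \theta^{2} + 24 \sqrt{3}}] = \frac{243 \sqrt{3} \theta^{7} + 675 \sqrt{3} \theta^{5} + 288 \theta^{4} \sqrt{3 \theta^{2} + 1} + 504 \sqrt{3} \theta^{3} - 492 \theta^{2} \sqrt{3 \theta^{2} + 1} + 48 \sqrt{3} \theta - 112 \sqrt{3 \theta^{2} + 1}}{162 \theta^{6} \sqrt{3 \theta^{2} + 1} + 450 \theta^{4} \sqrt{3 \theta^{2} + 1} + 336 \theta^{2} \sqrt{3 \theta^{2} + 1} + 32 \sqrt{3 \theta^{2} + 1}}, which equals f(\theta).
F(1) = - \frac{6}{7} - \frac{2 \operatorname{atan}{\left(3 \right)}}{3} + \sqrt{3}; F(-3/2) = \frac{36}{43} + \frac{2 \operatorname{atan}{\left(\frac{9}{2} \right)}}{3} + \frac{\sqrt{93}}{4}.
Integral = F(1) - F(-3/2) = - \frac{\sqrt{93}}{4} - \frac{510}{301} - \frac{2 \operatorname{atan}{\left(\frac{9}{2} \right)}}{3} - \frac{2 \operatorname{atan}{\left(3 \right)}}{3} + \sqrt{3}.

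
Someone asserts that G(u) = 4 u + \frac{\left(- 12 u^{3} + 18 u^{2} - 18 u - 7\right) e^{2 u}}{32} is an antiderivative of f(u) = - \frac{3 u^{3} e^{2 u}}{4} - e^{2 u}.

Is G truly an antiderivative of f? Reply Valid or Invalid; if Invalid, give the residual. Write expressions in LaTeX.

d/du[G] = - \frac{3 u^{3} e^{2 u}}{4} - e^{2 u} + 4
d/du[G] - f(u) = 4 != 0.

Invalid: d/du[G] - f = 4, which is not 0.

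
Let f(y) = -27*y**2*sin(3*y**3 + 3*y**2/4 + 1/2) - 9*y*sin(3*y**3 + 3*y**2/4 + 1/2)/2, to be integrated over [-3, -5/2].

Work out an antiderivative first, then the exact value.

The substitution u = 3*y**3 + 3*y**2/4 + 1/2 works: f is exactly (dF/du)*(du/dy) for that inner function.
F(y) = 3*cos(3*y**3 + 3*y**2/4 + 1/2) is an antiderivative of f.
Check: d/dy[3*cos(3*y**3 + 3*y**2/4 + 1/2)] = -27*y**2*sin(3*y**3 + 3*y**2/4 + 1/2) - 9*y*sin(3*y**3 + 3*y**2/4 + 1/2)/2 = f(y).
F(-5/2) = 3*cos(667/16); F(-3) = 3*cos(295/4).
Integral = F(-5/2) - F(-3) = 3*cos(667/16) - 3*cos(295/4).

Antiderivative: F(y) = 3*cos(3*y**3 + 3*y**2/4 + 1/2); value = 3*cos(667/16) - 3*cos(295/4)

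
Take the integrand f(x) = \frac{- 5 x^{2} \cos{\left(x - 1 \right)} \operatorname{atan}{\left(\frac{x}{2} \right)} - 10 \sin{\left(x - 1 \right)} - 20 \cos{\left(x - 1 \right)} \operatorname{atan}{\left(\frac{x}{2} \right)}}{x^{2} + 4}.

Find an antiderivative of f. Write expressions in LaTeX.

An antiderivative is F(x) = - 5 \sin{\left(x - 1 \right)} \operatorname{atan}{\left(\frac{x}{2} \right)}.

Recognize the product-rule pattern: f = u'v + uv' with u = - 5 \operatorname{atan}{\left(\frac{x}{2} \right)}, v = \sin{\left(x - 1 \right)}, so integration by parts undoes it.
Check: d/dx[- 5 \sin{\left(x - 1 \right)} \operatorname{atan}{\left(\frac{x}{2} \right)}] = \frac{- 5 x^{2} \cos{\left(x - 1 \right)} \operatorname{atan}{\left(\frac{x}{2} \right)} - 10 \sin{\left(x - 1 \right)} - 20 \cos{\left(x - 1 \right)} \operatorname{atan}{\left(\frac{x}{2} \right)}}{x^{2} + 4} = f(x).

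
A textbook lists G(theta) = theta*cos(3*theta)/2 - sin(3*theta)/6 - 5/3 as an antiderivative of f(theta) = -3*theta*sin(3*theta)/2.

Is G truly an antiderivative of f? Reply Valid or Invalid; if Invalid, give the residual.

d/dtheta[G] = -3*theta*sin(3*theta)/2
This equals f(theta) exactly, so the claim holds.

Valid: G'(theta) = f(theta).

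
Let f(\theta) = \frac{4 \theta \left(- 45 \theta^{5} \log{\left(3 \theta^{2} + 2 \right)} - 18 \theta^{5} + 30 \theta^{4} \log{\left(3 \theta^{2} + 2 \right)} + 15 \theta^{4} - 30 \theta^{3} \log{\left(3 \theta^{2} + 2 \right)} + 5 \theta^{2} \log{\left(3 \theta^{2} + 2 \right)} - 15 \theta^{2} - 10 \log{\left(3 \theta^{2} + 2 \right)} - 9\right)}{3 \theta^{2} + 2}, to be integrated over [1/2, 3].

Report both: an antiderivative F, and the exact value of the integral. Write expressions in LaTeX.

Recognize the product-rule pattern: f = u'v + uv' with u = - 12 \theta^{5} + 10 \theta^{4} - 10 \theta^{2} - 6, v = \log{\left(3 \theta^{2} + 2 \right)}, so integration by parts undoes it.
F(\theta) = - 12 \theta^{5} \log{\left(3 \theta^{2} + 2 \right)} + 10 \theta^{4} \log{\left(3 \theta^{2} + 2 \right)} - 10 \theta^{2} \log{\left(3 \theta^{2} + 2 \right)} - 6 \log{\left(3 \theta^{2} + 2 \right)} is an antiderivative of f.
Check: d/d\theta[- 12 \theta^{5} \log{\left(3 \theta^{2} + 2 \right)} + 10 \theta^{4} \log{\left(3 \theta^{2} + 2 \right)} - 10 \theta^{2} \log{\left(3 \theta^{2} + 2 \right)} - 6 \log{\left(3 \theta^{2} + 2 \right)}] = \frac{- 180 \theta^{6} \log{\left(3 \theta^{2} + 2 \right)} - 72 \theta^{6} + 120 \theta^{5} \log{\left(3 \theta^{2} + 2 \right)} + 60 \theta^{5} - 120 \theta^{4} \log{\left(3 \theta^{2} + 2 \right)} + 20 \theta^{3} \log{\left(3 \theta^{2} + 2 \right)} - 60 \theta^{3} - 40 \theta \log{\left(3 \theta^{2} + 2 \right)} - 36 \theta}{3 \theta^{2} + 2}, which equals f(\theta).
F(3) = - 2202 \log{\left(29 \right)}; F(1/2) = - \frac{33 \log{\left(\frac{11}{4} \right)}}{4}.
Integral = F(3) - F(1/2) = - 2202 \log{\left(29 \right)} + \frac{33 \log{\left(\frac{11}{4} \right)}}{4}.

Antiderivative: F(\theta) = - 12 \theta^{5} \log{\left(3 \theta^{2} + 2 \right)} + 10 \theta^{4} \log{\left(3 \theta^{2} + 2 \right)} - 10 \theta^{2} \log{\left(3 \theta^{2} + 2 \right)} - 6 \log{\left(3 \theta^{2} + 2 \right)}; value = - 2202 \log{\left(29 \right)} + \frac{33 \log{\left(\frac{11}{4} \right)}}{4}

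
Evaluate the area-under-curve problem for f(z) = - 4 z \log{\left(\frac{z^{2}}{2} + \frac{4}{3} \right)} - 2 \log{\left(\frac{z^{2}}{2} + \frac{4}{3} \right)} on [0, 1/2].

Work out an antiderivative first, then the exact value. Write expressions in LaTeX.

Antiderivative: F(z) = 2 z^{2} + 4 z + \left(- 2 z^{2} - 2 z\right) \log{\left(\frac{z^{2}}{2} + \frac{4}{3} \right)} - \frac{16 \log{\left(z^{2} + \frac{8}{3} \right)}}{3} - \frac{8 \sqrt{6} \operatorname{atan}{\left(\frac{\sqrt{6} z}{4} \right)}}{3}; value = - \frac{16 \log{\left(\frac{35}{12} \right)}}{3} - \frac{8 \sqrt{6} \operatorname{atan}{\left(\frac{\sqrt{6}}{8} \right)}}{3} - \frac{3 \log{\left(\frac{35}{24} \right)}}{2} + \frac{5}{2} + \frac{16 \log{\left(\frac{8}{3} \right)}}{3}

The integrand splits into summands that can be handled one at a time.
F(z) = 2 z^{2} + 4 z + \left(- 2 z^{2} - 2 z\right) \log{\left(\frac{z^{2}}{2} + \frac{4}{3} \right)} - \frac{16 \log{\left(z^{2} + \frac{8}{3} \right)}}{3} - \frac{8 \sqrt{6} \operatorname{atan}{\left(\frac{\sqrt{6} z}{4} \right)}}{3} is an antiderivative of f.
Check: d/dz[2 z^{2} + 4 z + \left(- 2 z^{2} - 2 z\right) \log{\left(\frac{z^{2}}{2} + \frac{4}{3} \right)} - \frac{16 \log{\left(z^{2} + \frac{8}{3} \right)}}{3} - \frac{8 \sqrt{6} \operatorname{atan}{\left(\frac{\sqrt{6} z}{4} \right)}}{3}] = - 4 z \log{\left(3 z^{2} + 8 \right)} + 4 z \log{\left(6 \right)} - 2 \log{\left(3 z^{2} + 8 \right)} + 2 \log{\left(6 \right)}, which equals f(z).
F(1/2) = - \frac{16 \log{\left(\frac{35}{12} \right)}}{3} - \frac{8 \sqrt{6} \operatorname{atan}{\left(\frac{\sqrt{6}}{8} \right)}}{3} - \frac{3 \log{\left(\frac{35}{24} \right)}}{2} + \frac{5}{2}; F(0) = - \frac{16 \log{\left(\frac{8}{3} \right)}}{3}.
Integral = F(1/2) - F(0) = - \frac{16 \log{\left(\frac{35}{12} \right)}}{3} - \frac{8 \sqrt{6} \operatorname{atan}{\left(\frac{\sqrt{6}}{8} \right)}}{3} - \frac{3 \log{\left(\frac{35}{24} \right)}}{2} + \frac{5}{2} + \frac{16 \log{\left(\frac{8}{3} \right)}}{3}.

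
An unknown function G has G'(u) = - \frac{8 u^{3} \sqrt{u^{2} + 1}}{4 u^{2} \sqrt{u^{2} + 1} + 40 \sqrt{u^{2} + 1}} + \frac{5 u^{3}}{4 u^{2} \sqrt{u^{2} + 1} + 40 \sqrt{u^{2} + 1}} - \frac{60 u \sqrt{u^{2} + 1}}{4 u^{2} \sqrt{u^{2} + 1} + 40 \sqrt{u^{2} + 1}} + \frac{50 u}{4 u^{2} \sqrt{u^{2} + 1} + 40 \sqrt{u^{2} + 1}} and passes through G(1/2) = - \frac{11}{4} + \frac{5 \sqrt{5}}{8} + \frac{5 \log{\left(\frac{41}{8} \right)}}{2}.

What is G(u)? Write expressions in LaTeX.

The integrand splits into summands that can be handled one at a time.
A general antiderivative is - u^{2} + \frac{5 \sqrt{u^{2} + 1}}{4} + \frac{5 \log{\left(\frac{u^{2}}{2} + 5 \right)}}{2} - \frac{3}{2} + C.
The condition gives C = - \frac{11}{4} + \frac{5 \sqrt{5}}{8} + \frac{5 \log{\left(\frac{41}{8} \right)}}{2} - (- \frac{7}{4} + \frac{5 \sqrt{5}}{8} + \frac{5 \log{\left(\frac{41}{8} \right)}}{2}) = -1.
So G(u) = \frac{- 4 u^{2} + 5 \sqrt{u^{2} + 1} + 10 \log{\left(\frac{u^{2}}{2} + 5 \right)} - 10}{4}.
Check: d/du[\frac{- 4 u^{2} + 5 \sqrt{u^{2} + 1} + 10 \log{\left(\frac{u^{2}}{2} + 5 \right)} - 10}{4}] = \frac{- 8 u^{3} \sqrt{u^{2} + 1} + 5 u^{3} - 60 u \sqrt{u^{2} + 1} + 50 u}{4 u^{2} \sqrt{u^{2} + 1} + 40 \sqrt{u^{2} + 1}}, which equals G'(u).

G(u) = \frac{- 4 u^{2} + 5 \sqrt{u^{2} + 1} + 10 \log{\left(\frac{u^{2}}{2} + 5 \right)} - 10}{4}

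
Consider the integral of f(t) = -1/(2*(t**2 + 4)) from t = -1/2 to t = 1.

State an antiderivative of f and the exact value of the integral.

Antiderivative: F(t) = -atan(t/2)/4; value = -atan(1/2)/4 - atan(1/4)/4

Any candidate F(t) must reproduce f(t) exactly when differentiated.
F(t) = -atan(t/2)/4 is an antiderivative of f.
Check: d/dt[-atan(t/2)/4] = -1/(2*t**2 + 8), which equals f(t).
F(1) = -atan(1/2)/4; F(-1/2) = atan(1/4)/4.
Integral = F(1) - F(-1/2) = -atan(1/2)/4 - atan(1/4)/4.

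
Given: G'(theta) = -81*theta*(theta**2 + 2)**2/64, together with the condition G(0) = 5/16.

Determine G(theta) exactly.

G'(theta) matches the chain-rule pattern g'(h)*h' with inner function h(theta) = 3*theta**2/4 + 3/2; substituting u = h(theta) collapses the integral.
A general antiderivative is -(3*theta**2/4 + 3/2)**3/2 + C.
The condition gives C = 5/16 - (-27/16) = 2.
So G(theta) = -27*theta**6/128 - 81*theta**4/64 - 81*theta**2/32 + 5/16.
Check: d/dtheta[-27*theta**6/128 - 81*theta**4/64 - 81*theta**2/32 + 5/16] = -81*theta**5/64 - 81*theta**3/16 - 81*theta/16, which equals G'(theta).

G(theta) = -27*theta**6/128 - 81*theta**4/64 - 81*theta**2/32 + 5/16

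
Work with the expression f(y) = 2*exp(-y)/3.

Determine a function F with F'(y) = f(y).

Differentiate the proposed F(y) back; it has to land on f(y) exactly.
Check: d/dy[-2*exp(-y)/3] = 2*exp(-y)/3 = f(y).

An antiderivative is F(y) = -2*exp(-y)/3.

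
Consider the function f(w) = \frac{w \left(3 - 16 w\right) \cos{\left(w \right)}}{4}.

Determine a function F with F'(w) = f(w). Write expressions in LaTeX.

Any candidate F(w) must reproduce f(w) exactly when differentiated.
Check: d/dw[\frac{- 16 w^{2} \sin{\left(w \right)} + 3 w \sin{\left(w \right)} - 32 w \cos{\left(w \right)} + 32 \sin{\left(w \right)} + 3 \cos{\left(w \right)}}{4}] = - 4 w^{2} \cos{\left(w \right)} + \frac{3 w \cos{\left(w \right)}}{4}, which equals f(w).

An antiderivative is F(w) = \frac{- 16 w^{2} \sin{\left(w \right)} + 3 w \sin{\left(w \right)} - 32 w \cos{\left(w \right)} + 32 \sin{\left(w \right)} + 3 \cos{\left(w \right)}}{4}.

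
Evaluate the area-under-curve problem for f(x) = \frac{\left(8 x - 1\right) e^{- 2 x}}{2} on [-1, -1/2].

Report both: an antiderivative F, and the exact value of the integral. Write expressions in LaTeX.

f has the shape u'v + uv' for u = - 2 x - \frac{3}{4} and v = e^{- 2 x} — it is the derivative of the product u*v.
F(x) = \frac{\left(- 8 x - 3\right) e^{- 2 x}}{4} is an antiderivative of f.
Check: d/dx[\frac{\left(- 8 x - 3\right) e^{- 2 x}}{4}] = \frac{\left(8 x - 1\right) e^{- 2 x}}{2} = f(x).
F(-1/2) = \frac{e}{4}; F(-1) = \frac{5 e^{2}}{4}.
Integral = F(-1/2) - F(-1) = - \frac{5 e^{2}}{4} + \frac{e}{4}.

Antiderivative: F(x) = \frac{\left(- 8 x - 3\right) e^{- 2 x}}{4}; value = - \frac{5 e^{2}}{4} + \frac{e}{4}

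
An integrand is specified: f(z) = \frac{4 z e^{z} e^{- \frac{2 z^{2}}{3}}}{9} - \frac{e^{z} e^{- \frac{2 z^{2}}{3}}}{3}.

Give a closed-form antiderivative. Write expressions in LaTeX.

An antiderivative is F(z) = - \frac{e^{z} e^{- \frac{2 z^{2}}{3}}}{3}.

The substitution u = - \frac{2 z^{2}}{3} + z works: f is exactly (dF/du)*(du/dz) for that inner function.
Check: d/dz[- \frac{e^{z} e^{- \frac{2 z^{2}}{3}}}{3}] = \frac{\left(4 z e^{z} - 3 e^{z}\right) e^{- \frac{2 z^{2}}{3}}}{9}, which equals f(z).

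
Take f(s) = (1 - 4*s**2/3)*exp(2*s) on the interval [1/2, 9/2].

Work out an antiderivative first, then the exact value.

Antiderivative: F(s) = -2*s**2*exp(2*s)/3 + 2*s*exp(2*s)/3 + exp(2*s)/6; value = -31*exp(9)/3 - exp(1)/3

f has the shape u'v + uv' for u = -2*s**2/3 + 2*s/3 + 1/6 and v = exp(2*s) — it is the derivative of the product u*v.
F(s) = -2*s**2*exp(2*s)/3 + 2*s*exp(2*s)/3 + exp(2*s)/6 is an antiderivative of f.
Check: d/ds[-2*s**2*exp(2*s)/3 + 2*s*exp(2*s)/3 + exp(2*s)/6] = -4*s**2*exp(2*s)/3 + exp(2*s), which equals f(s).
F(9/2) = -31*exp(9)/3; F(1/2) = exp(1)/3.
Integral = F(9/2) - F(1/2) = -31*exp(9)/3 - exp(1)/3.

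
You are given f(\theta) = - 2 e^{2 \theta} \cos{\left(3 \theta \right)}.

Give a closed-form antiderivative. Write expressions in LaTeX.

Since d/d\theta undoes antidifferentiation here, F'(\theta) = f(\theta) is required of F(\theta).
Check: d/d\theta[- \frac{6 e^{2 \theta} \sin{\left(3 \theta \right)}}{13} - \frac{4 e^{2 \theta} \cos{\left(3 \theta \right)}}{13}] = - 2 e^{2 \theta} \cos{\left(3 \theta \right)} = f(\theta).

An antiderivative is F(\theta) = - \frac{6 e^{2 \theta} \sin{\left(3 \theta \right)}}{13} - \frac{4 e^{2 \theta} \cos{\left(3 \theta \right)}}{13}.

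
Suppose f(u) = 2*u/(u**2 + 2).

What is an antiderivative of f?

The substitution w = u**2/2 + 1 works: f is exactly (dF/dw)*(dw/du) for that inner function.
Check: d/du[log(u**2/2 + 1)] = 2*u/(u**2 + 2) = f(u).

An antiderivative is F(u) = log(u**2/2 + 1).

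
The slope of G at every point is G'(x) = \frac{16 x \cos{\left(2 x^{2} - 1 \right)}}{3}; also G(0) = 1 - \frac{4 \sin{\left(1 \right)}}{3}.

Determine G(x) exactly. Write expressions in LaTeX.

G(x) = \frac{4 \sin{\left(2 x^{2} - 1 \right)}}{3} + 1

The substitution u = 2 x^{2} - 1 works: G'(x) is exactly (dG/du)*(du/dx) for that inner function.
A general antiderivative is \frac{4 \sin{\left(2 x^{2} - 1 \right)}}{3} + C.
The condition gives C = 1 - \frac{4 \sin{\left(1 \right)}}{3} - (- \frac{4 \sin{\left(1 \right)}}{3}) = 1.
So G(x) = \frac{4 \sin{\left(2 x^{2} - 1 \right)}}{3} + 1.
Check: d/dx[\frac{4 \sin{\left(2 x^{2} - 1 \right)}}{3} + 1] = \frac{16 x \cos{\left(2 x^{2} - 1 \right)}}{3} = G'(x).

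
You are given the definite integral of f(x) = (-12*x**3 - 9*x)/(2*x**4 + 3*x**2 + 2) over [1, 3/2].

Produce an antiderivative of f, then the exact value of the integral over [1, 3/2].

Antiderivative: F(x) = -3*log(x**4 + 3*x**2/2 + 1)/2; value = -3*log(151/16)/2 + 3*log(7/2)/2

The substitution u = x**4 + 3*x**2/2 + 1 works: f is exactly (dF/du)*(du/dx) for that inner function.
F(x) = -3*log(x**4 + 3*x**2/2 + 1)/2 is an antiderivative of f.
Check: d/dx[-3*log(x**4 + 3*x**2/2 + 1)/2] = (-12*x**3 - 9*x)/(2*x**4 + 3*x**2 + 2) = f(x).
F(3/2) = -3*log(151/16)/2; F(1) = -3*log(7/2)/2.
Integral = F(3/2) - F(1) = -3*log(151/16)/2 + 3*log(7/2)/2.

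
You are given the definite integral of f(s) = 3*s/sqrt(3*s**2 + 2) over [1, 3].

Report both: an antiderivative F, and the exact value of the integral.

Antiderivative: F(s) = sqrt(3*s**2 + 2); value = -sqrt(5) + sqrt(29)

The substitution u = 3*s**2 + 2 works: f is exactly (dF/du)*(du/ds) for that inner function.
F(s) = sqrt(3*s**2 + 2) is an antiderivative of f.
Check: d/ds[sqrt(3*s**2 + 2)] = 3*s/sqrt(3*s**2 + 2) = f(s).
F(3) = sqrt(29); F(1) = sqrt(5).
Integral = F(3) - F(1) = -sqrt(5) + sqrt(29).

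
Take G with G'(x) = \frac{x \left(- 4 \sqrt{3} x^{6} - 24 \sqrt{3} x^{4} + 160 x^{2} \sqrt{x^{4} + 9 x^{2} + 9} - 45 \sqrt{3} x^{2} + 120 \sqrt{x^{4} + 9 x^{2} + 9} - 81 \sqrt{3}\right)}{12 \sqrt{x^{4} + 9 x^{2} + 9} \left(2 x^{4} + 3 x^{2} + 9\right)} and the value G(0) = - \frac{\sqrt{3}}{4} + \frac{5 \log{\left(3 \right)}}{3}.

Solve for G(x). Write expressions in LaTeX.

G(x) = \frac{- \sqrt{3} \sqrt{x^{4} + 9 x^{2} + 9} + 20 \log{\left(\frac{2 x^{4}}{3} + x^{2} + 3 \right)}}{12}

The proposed G(x) is checked by its d/dx: the result must match the given G'(x).
A general antiderivative is - \frac{\sqrt{\frac{x^{4}}{3} + 3 x^{2} + 3}}{4} + \frac{5 \log{\left(\frac{2 x^{4}}{3} + x^{2} + 3 \right)}}{3} + C.
The condition gives C = - \frac{\sqrt{3}}{4} + \frac{5 \log{\left(3 \right)}}{3} - (- \frac{\sqrt{3}}{4} + \frac{5 \log{\left(3 \right)}}{3}) = 0.
So G(x) = \frac{- \sqrt{3} \sqrt{x^{4} + 9 x^{2} + 9} + 20 \log{\left(\frac{2 x^{4}}{3} + x^{2} + 3 \right)}}{12}.
Check: d/dx[\frac{- \sqrt{3} \sqrt{x^{4} + 9 x^{2} + 9} + 20 \log{\left(\frac{2 x^{4}}{3} + x^{2} + 3 \right)}}{12}] = \frac{- 4 \sqrt{3} x^{7} - 24 \sqrt{3} x^{5} + 160 x^{3} \sqrt{x^{4} + 9 x^{2} + 9} - 45 \sqrt{3} x^{3} + 120 x \sqrt{x^{4} + 9 x^{2} + 9} - 81 \sqrt{3} x}{24 x^{4} \sqrt{x^{4} + 9 x^{2} + 9} + 36 x^{2} \sqrt{x^{4} + 9 x^{2} + 9} + 108 \sqrt{x^{4} + 9 x^{2} + 9}}, which equals G'(x).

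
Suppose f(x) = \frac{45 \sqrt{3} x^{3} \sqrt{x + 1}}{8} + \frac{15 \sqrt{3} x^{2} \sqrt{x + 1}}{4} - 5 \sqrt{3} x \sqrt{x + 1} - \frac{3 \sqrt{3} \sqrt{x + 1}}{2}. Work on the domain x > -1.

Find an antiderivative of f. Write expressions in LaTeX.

An antiderivative is F(x) = \frac{5 x^{4} \sqrt{3 x + 3}}{4} + \frac{5 x^{3} \sqrt{3 x + 3}}{4} - 2 x^{2} \sqrt{3 x + 3} - \frac{5 x \sqrt{3 x + 3}}{3} + \frac{\sqrt{3 x + 3}}{3}.

Recognize the product-rule pattern: f = u'v + uv' with u = \frac{\left(3 x + 3\right)^{\frac{3}{2}}}{3}, v = \frac{5 x^{3}}{4} - 2 x + \frac{1}{3}, so integration by parts undoes it.
Check: d/dx[\frac{5 x^{4} \sqrt{3 x + 3}}{4} + \frac{5 x^{3} \sqrt{3 x + 3}}{4} - 2 x^{2} \sqrt{3 x + 3} - \frac{5 x \sqrt{3 x + 3}}{3} + \frac{\sqrt{3 x + 3}}{3}] = \frac{45 \sqrt{3} x^{4} + 75 \sqrt{3} x^{3} - 10 \sqrt{3} x^{2} - 52 \sqrt{3} x - 12 \sqrt{3}}{8 \sqrt{x + 1}}, which equals f(x).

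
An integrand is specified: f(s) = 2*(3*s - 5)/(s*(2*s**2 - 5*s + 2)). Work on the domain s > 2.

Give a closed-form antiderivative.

An antiderivative is F(s) = -5*log(s) + log(s - 2)/3 + 14*log(s - 1/2)/3.

The denominator factors as s*(s - 2)*(2*s - 1); partial fractions split f into directly integrable pieces: 28/(3*(2*s - 1)) + 1/(3*(s - 2)) - 5/s.
Check: d/ds[-5*log(s) + log(s - 2)/3 + 14*log(s - 1/2)/3] = (6*s - 10)/(2*s**3 - 5*s**2 + 2*s), which equals f(s).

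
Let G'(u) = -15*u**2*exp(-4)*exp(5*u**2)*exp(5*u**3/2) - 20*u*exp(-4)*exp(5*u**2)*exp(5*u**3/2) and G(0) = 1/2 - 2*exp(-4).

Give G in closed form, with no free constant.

G(u) = 1/2 - 2*exp(5*u**3/2 + 5*u**2 - 4)

G'(u) matches the chain-rule pattern g'(h)*h' with inner function h(u) = 5*u**3/2 + 5*u**2 - 4; substituting w = h(u) collapses the integral.
A general antiderivative is -2*exp(5*u**3/2 + 5*u**2 - 4) + C.
The condition gives C = 1/2 - 2*exp(-4) - (-2*exp(-4)) = 1/2.
So G(u) = 1/2 - 2*exp(5*u**3/2 + 5*u**2 - 4).
Check: d/du[1/2 - 2*exp(5*u**3/2 + 5*u**2 - 4)] = -15*u**2*exp(-4)*exp(5*u**2)*exp(5*u**3/2) - 20*u*exp(-4)*exp(5*u**2)*exp(5*u**3/2) = G'(u).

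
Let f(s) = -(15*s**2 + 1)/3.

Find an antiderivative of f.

An antiderivative is F(s) = -5*s**3/3 - s/3.

For F(s) to be correct the identity F'(s) - f(s) = 0 must hold.
Check: d/ds[-5*s**3/3 - s/3] = -5*s**2 - 1/3, which equals f(s).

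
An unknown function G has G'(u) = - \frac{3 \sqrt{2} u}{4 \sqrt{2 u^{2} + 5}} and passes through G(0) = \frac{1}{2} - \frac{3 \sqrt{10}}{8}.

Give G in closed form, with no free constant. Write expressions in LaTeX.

G(u) = \frac{- 3 \sqrt{2} \sqrt{2 u^{2} + 5} + 4}{8}

The substitution w = u^{2} + \frac{5}{2} works: G'(u) is exactly (dG/dw)*(dw/du) for that inner function.
A general antiderivative is - \frac{3 \sqrt{u^{2} + \frac{5}{2}}}{4} + C.
The condition gives C = \frac{1}{2} - \frac{3 \sqrt{10}}{8} - (- \frac{3 \sqrt{10}}{8}) = \frac{1}{2}.
So G(u) = \frac{- 3 \sqrt{2} \sqrt{2 u^{2} + 5} + 4}{8}.
Check: d/du[\frac{- 3 \sqrt{2} \sqrt{2 u^{2} + 5} + 4}{8}] = - \frac{3 \sqrt{2} u}{4 \sqrt{2 u^{2} + 5}} = G'(u).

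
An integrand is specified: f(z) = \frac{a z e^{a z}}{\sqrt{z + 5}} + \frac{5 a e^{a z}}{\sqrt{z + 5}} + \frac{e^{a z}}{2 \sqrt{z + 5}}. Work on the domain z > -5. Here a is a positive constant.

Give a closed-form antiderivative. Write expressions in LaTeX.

f has the shape u'v + uv' for u = \sqrt{z + 5} and v = e^{a z} — it is the derivative of the product u*v.
Check: d/dz[\sqrt{z + 5} e^{a z}] = \frac{2 a z e^{a z} + 10 a e^{a z} + e^{a z}}{2 \sqrt{z + 5}}, which equals f(z).

An antiderivative is F(z) = \sqrt{z + 5} e^{a z}.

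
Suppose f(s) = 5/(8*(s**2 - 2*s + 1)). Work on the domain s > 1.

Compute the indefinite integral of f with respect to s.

A candidate is checked by its d/ds: the result must match f(s).
Check: d/ds[-5/(8*s - 8)] = 5/(8*s**2 - 16*s + 8), which equals f(s).

F(s) = -5/(8*s - 8) + C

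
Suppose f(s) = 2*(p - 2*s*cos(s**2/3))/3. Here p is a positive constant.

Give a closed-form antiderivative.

An antiderivative is F(s) = 2*(p*s - 3*sin(s**2/3))/3.

Differentiate the proposed F(s) back; it has to land on f(s) exactly.
Check: d/ds[2*(p*s - 3*sin(s**2/3))/3] = 2*p/3 - 4*s*cos(s**2/3)/3, which equals f(s).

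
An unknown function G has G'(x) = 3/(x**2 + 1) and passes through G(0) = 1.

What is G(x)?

G(x) = 3*atan(x) + 1

Recover the given G'(x) by differentiating a candidate G(x); any mismatch rules it out.
A general antiderivative is 3*atan(x) + C.
The condition gives C = 1 - (0) = 1.
So G(x) = 3*atan(x) + 1.
Check: d/dx[3*atan(x) + 1] = 3/(x**2 + 1) = G'(x).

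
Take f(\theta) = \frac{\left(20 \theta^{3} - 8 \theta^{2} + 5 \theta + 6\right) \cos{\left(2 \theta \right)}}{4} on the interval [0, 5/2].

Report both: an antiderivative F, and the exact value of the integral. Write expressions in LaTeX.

Antiderivative: F(\theta) = \frac{5 \theta^{3} \sin{\left(2 \theta \right)}}{2} - \theta^{2} \sin{\left(2 \theta \right)} + \frac{15 \theta^{2} \cos{\left(2 \theta \right)}}{4} - \frac{25 \theta \sin{\left(2 \theta \right)}}{8} - \theta \cos{\left(2 \theta \right)} + \frac{5 \sin{\left(2 \theta \right)}}{4} - \frac{25 \cos{\left(2 \theta \right)}}{16}; value = \frac{105 \sin{\left(5 \right)}}{4} + \frac{25}{16} + \frac{155 \cos{\left(5 \right)}}{8}

Any candidate F(\theta) must reproduce f(\theta) exactly when differentiated.
F(\theta) = \frac{5 \theta^{3} \sin{\left(2 \theta \right)}}{2} - \theta^{2} \sin{\left(2 \theta \right)} + \frac{15 \theta^{2} \cos{\left(2 \theta \right)}}{4} - \frac{25 \theta \sin{\left(2 \theta \right)}}{8} - \theta \cos{\left(2 \theta \right)} + \frac{5 \sin{\left(2 \theta \right)}}{4} - \frac{25 \cos{\left(2 \theta \right)}}{16} is an antiderivative of f.
Check: d/d\theta[\frac{5 \theta^{3} \sin{\left(2 \theta \right)}}{2} - \theta^{2} \sin{\left(2 \theta \right)} + \frac{15 \theta^{2} \cos{\left(2 \theta \right)}}{4} - \frac{25 \theta \sin{\left(2 \theta \right)}}{8} - \theta \cos{\left(2 \theta \right)} + \frac{5 \sin{\left(2 \theta \right)}}{4} - \frac{25 \cos{\left(2 \theta \right)}}{16}] = 5 \theta^{3} \cos{\left(2 \theta \right)} - 2 \theta^{2} \cos{\left(2 \theta \right)} + \frac{5 \theta \cos{\left(2 \theta \right)}}{4} + \frac{3 \cos{\left(2 \theta \right)}}{2}, which equals f(\theta).
F(5/2) = \frac{105 \sin{\left(5 \right)}}{4} + \frac{155 \cos{\left(5 \right)}}{8}; F(0) = - \frac{25}{16}.
Integral = F(5/2) - F(0) = \frac{105 \sin{\left(5 \right)}}{4} + \frac{25}{16} + \frac{155 \cos{\left(5 \right)}}{8}.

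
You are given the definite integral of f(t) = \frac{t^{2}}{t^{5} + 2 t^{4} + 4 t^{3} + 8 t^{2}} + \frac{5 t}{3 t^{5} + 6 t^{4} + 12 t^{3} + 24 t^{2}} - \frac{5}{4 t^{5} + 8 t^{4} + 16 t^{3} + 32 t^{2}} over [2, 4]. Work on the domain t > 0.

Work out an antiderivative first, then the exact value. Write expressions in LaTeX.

Antiderivative: F(t) = \frac{55 \log{\left(t \right)}}{192} - \frac{7 \log{\left(t + 2 \right)}}{384} - \frac{103 \log{\left(t^{2} + 4 \right)}}{768} + \frac{23 \operatorname{atan}{\left(\frac{t}{2} \right)}}{384} + \frac{5}{32 t}; value = - \frac{103 \log{\left(20 \right)}}{768} - \frac{55 \log{\left(2 \right)}}{192} - \frac{23 \pi}{1536} - \frac{5}{128} - \frac{7 \log{\left(6 \right)}}{384} + \frac{23 \operatorname{atan}{\left(2 \right)}}{384} + \frac{103 \log{\left(8 \right)}}{768} + \frac{39 \log{\left(4 \right)}}{128}

Factor the denominator (12 t^{2} \left(t + 2\right) \left(t^{2} + 4\right)) and decompose: f = - \frac{103 t - 46}{384 \left(t^{2} + 4\right)} - \frac{7}{384 \left(t + 2\right)} + \frac{55}{192 t} - \frac{5}{32 t^{2}}; each piece integrates to a log, atan, or power term.
F(t) = \frac{55 \log{\left(t \right)}}{192} - \frac{7 \log{\left(t + 2 \right)}}{384} - \frac{103 \log{\left(t^{2} + 4 \right)}}{768} + \frac{23 \operatorname{atan}{\left(\frac{t}{2} \right)}}{384} + \frac{5}{32 t} is an antiderivative of f.
Check: d/dt[\frac{55 \log{\left(t \right)}}{192} - \frac{7 \log{\left(t + 2 \right)}}{384} - \frac{103 \log{\left(t^{2} + 4 \right)}}{768} + \frac{23 \operatorname{atan}{\left(\frac{t}{2} \right)}}{384} + \frac{5}{32 t}] = \frac{12 t^{2} + 20 t - 15}{12 t^{5} + 24 t^{4} + 48 t^{3} + 96 t^{2}}, which equals f(t).
F(4) = - \frac{103 \log{\left(20 \right)}}{768} - \frac{7 \log{\left(6 \right)}}{384} + \frac{5}{128} + \frac{23 \operatorname{atan}{\left(2 \right)}}{384} + \frac{55 \log{\left(4 \right)}}{192}; F(2) = - \frac{103 \log{\left(8 \right)}}{768} - \frac{7 \log{\left(4 \right)}}{384} + \frac{23 \pi}{1536} + \frac{5}{64} + \frac{55 \log{\left(2 \right)}}{192}.
Integral = F(4) - F(2) = - \frac{103 \log{\left(20 \right)}}{768} - \frac{55 \log{\left(2 \right)}}{192} - \frac{23 \pi}{1536} - \frac{5}{128} - \frac{7 \log{\left(6 \right)}}{384} + \frac{23 \operatorname{atan}{\left(2 \right)}}{384} + \frac{103 \log{\left(8 \right)}}{768} + \frac{39 \log{\left(4 \right)}}{128}.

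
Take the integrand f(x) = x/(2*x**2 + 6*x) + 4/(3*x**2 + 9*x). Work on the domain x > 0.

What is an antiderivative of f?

The denominator factors as 6*x*(x + 3); partial fractions split f into directly integrable pieces: 1/(18*(x + 3)) + 4/(9*x).
Check: d/dx[4*log(x)/9 + log(x + 3)/18] = (3*x + 8)/(6*x**2 + 18*x), which equals f(x).

An antiderivative is F(x) = 4*log(x)/9 + log(x + 3)/18.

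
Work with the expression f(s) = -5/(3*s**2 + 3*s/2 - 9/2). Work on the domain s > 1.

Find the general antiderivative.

The denominator factors as 3*(s - 1)*(2*s + 3); partial fractions split f into directly integrable pieces: 4/(3*(2*s + 3)) - 2/(3*(s - 1)).
Check: d/ds[2*(-log(s - 1) + log(s + 3/2))/3] = -10/(6*s**2 + 3*s - 9), which equals f(s).

F(s) = 2*(-log(s - 1) + log(s + 3/2))/3 + C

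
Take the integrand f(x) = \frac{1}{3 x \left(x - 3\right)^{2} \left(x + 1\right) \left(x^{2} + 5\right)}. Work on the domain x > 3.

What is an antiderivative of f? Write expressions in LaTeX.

Factor the denominator (3 x \left(x - 3\right)^{2} \left(x + 1\right) \left(x^{2} + 5\right)) and decompose: f = - \frac{17 x - 5}{8820 \left(x^{2} + 5\right)} - \frac{1}{288 \left(x + 1\right)} - \frac{85}{42336 \left(x - 3\right)} + \frac{1}{504 \left(x - 3\right)^{2}} + \frac{1}{135 x}; each piece integrates to a log, atan, or power term.
Check: d/dx[\frac{1568 x \log{\left(x \right)} - 425 x \log{\left(x - 3 \right)} - 735 x \log{\left(x + 1 \right)} - 204 x \log{\left(x^{2} + 5 \right)} + 24 \sqrt{5} x \operatorname{atan}{\left(\frac{\sqrt{5} x}{5} \right)} - 4704 \log{\left(x \right)} + 1275 \log{\left(x - 3 \right)} + 2205 \log{\left(x + 1 \right)} + 612 \log{\left(x^{2} + 5 \right)} - 72 \sqrt{5} \operatorname{atan}{\left(\frac{\sqrt{5} x}{5} \right)} - 420}{211680 x - 635040}] = \frac{1}{3 x^{6} - 15 x^{5} + 24 x^{4} - 48 x^{3} + 45 x^{2} + 135 x}, which equals f(x).

An antiderivative is F(x) = \frac{1568 x \log{\left(x \right)} - 425 x \log{\left(x - 3 \right)} - 735 x \log{\left(x + 1 \right)} - 204 x \log{\left(x^{2} + 5 \right)} + 24 \sqrt{5} x \operatorname{atan}{\left(\frac{\sqrt{5} x}{5} \right)} - 4704 \log{\left(x \right)} + 1275 \log{\left(x - 3 \right)} + 2205 \log{\left(x + 1 \right)} + 612 \log{\left(x^{2} + 5 \right)} - 72 \sqrt{5} \operatorname{atan}{\left(\frac{\sqrt{5} x}{5} \right)} - 420}{211680 x - 635040}.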